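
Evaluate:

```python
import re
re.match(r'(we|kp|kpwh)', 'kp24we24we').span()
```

(0, 2)

With `match`, the pattern is implicitly anchored at the beginning.
The match spans [0:2] → 'kp'.
Captured: group 1 = 'kp'.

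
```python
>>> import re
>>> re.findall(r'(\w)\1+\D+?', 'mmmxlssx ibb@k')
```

['m', 's', 'b']

A backreference is literal: `\1` must see the identical characters the first group matched.
`findall` collects group 1 from each match (3 total).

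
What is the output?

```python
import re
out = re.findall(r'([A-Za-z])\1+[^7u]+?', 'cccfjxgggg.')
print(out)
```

`\1` has to match the exact text group 1 already captured.
One capturing group, so `findall` returns just the captured substring from each match — 2 in all.

['c', 'g']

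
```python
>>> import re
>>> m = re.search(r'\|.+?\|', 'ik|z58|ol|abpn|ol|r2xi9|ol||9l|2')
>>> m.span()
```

(2, 7)

The `?` after the quantifier makes it lazy — it takes as little as possible before letting the rest of the pattern try.
The match spans [2:7] → '|z58|'.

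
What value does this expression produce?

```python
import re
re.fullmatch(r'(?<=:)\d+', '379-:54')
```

`re.fullmatch` is like wrapping the pattern in `^…$` (in single-line mode).
Here the pattern can't cover the whole string, so the call returns None.

None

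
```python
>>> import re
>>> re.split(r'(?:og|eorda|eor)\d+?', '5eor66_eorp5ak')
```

['5', '6_eorp5ak']

Matches to split on: at [1:5] → 'eor6'.
The string is cut at each match, leaving 2 pieces.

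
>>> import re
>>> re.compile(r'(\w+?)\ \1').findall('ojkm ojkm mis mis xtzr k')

A backreference is literal: `\1` must see the identical characters the first group matched.
`findall` collects group 1 from each match (2 total).

['ojkm', 'mis']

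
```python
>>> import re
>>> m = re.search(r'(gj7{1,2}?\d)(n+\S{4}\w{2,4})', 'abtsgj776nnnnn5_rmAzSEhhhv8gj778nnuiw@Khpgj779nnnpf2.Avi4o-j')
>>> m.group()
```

'gj776nnnnn5_rmAzSE'

The pattern matches the literal 'gj', then 1 to 2 of the literal '7' (lazy), then a digit (captured); then one or more of the literal 'n', then exactly 4 of a non-whitespace character, then 2 to 4 of a word character (captured).
`re.search` scans for the first position where the pattern succeeds.
The match spans [4:22] → 'gj776nnnnn5_rmAzSE'.
Captured: group 1 = 'gj776', group 2 = 'nnnnn5_rmAzSE'.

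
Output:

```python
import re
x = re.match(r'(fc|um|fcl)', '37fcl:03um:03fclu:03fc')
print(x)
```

`re.match` only tries the pattern at the start of the string.
Here the pattern fails at index 0, so the call returns None.

None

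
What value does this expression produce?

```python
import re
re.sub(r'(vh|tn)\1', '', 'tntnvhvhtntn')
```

''

`\1` is not a pattern — it's the concrete string captured by group 1, re-applied verbatim.
`sub` substitutes '' at each match site.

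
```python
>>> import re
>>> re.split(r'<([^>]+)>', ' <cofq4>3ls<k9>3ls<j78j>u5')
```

[' ', 'cofq4', '3ls', 'k9', '3ls', 'j78j', 'u5']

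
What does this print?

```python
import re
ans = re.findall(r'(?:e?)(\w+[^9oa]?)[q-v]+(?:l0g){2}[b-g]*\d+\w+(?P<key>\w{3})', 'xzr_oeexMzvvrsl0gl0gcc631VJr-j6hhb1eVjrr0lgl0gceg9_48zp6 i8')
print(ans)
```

The pattern matches optionally a literal 'e' (non-capturing group); then one or more of a word character, then optionally any character except [9oa] (captured); then one or more of a character in [q-v], then the literal 'l0g' repeated 2 times, then zero or more of a character in [b-g]; then one or more of a digit; then one or more of a word character; then exactly 3 of a word character (captured as 'key').
Matches: at [0:28] match 'xzr_oeexMzvvrsl0gl0gcc631VJr', groups = ('xzr_oeexMzvvr', 'VJr').
`findall` packs the 2 group values into a tuple for every match.

[('xzr_oeexMzvvr', 'VJr')]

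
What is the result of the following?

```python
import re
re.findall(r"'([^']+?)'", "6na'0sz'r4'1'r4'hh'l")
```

Matches: at [3:8] match "'0sz'", group 1 = '0sz'; at [10:13] match "'1'", group 1 = '1'; at [15:19] match "'hh'", group 1 = 'hh'.
With a single group, `findall` returns only what that group captured — 3 items.

['0sz', '1', 'hh']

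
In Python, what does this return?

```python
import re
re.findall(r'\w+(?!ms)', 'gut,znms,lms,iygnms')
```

The negative lookahead/lookbehind blocks any match where the forbidden context is present.
Scanning left to right: at [0:3] → 'gut'; at [4:8] → 'znms'; at [9:12] → 'lms'; at [13:19] → 'iygnms'.
Since nothing is captured, `findall` lists the 4 matched substrings directly.

['gut', 'znms', 'lms', 'iygnms']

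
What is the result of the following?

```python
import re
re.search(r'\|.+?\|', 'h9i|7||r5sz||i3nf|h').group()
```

'|7|'

A `+?`/`*?`/`{m,n}?` starts at its minimum and grows only as far as needed for what follows to match.
`search` walks the string left to right and returns the first match it finds.
The match spans [3:6] → '|7|'.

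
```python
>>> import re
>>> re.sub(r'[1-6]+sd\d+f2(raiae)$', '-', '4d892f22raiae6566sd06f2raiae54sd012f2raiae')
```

'4d892f22raiae6566sd06f2raiae-'

Pattern: one or more of a character in [1-6]; then the literal 'sd', then one or more of a digit, then the literal 'f2'; then the literal 'rai', then the literal 'ae' (captured); then anchored at the end.
Matches: at [28:42] → '54sd012f2raiae'.
Each match is replaced by '-'.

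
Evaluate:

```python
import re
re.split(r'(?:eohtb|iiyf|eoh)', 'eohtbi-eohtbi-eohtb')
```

['', 'i-', 'i-', '']

Branches in `(...|...)` are attempted left-to-right; the first branch that allows the whole pattern to succeed is taken.
Matches to split on: at [0:5] → 'eohtb'; at [7:12] → 'eohtb'; at [14:19] → 'eohtb'.
`split` removes every match and returns the 4 fragments in between.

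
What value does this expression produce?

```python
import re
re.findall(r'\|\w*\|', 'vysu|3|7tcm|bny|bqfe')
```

Scanning left to right: at [4:7] → '|3|'; at [11:16] → '|bny|'.
With no groups in the pattern, `findall` gives back each whole match — 2 here.

['|3|', '|bny|']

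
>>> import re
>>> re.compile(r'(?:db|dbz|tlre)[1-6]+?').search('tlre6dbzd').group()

'tlre6'

The match spans [0:5] → 'tlre6'.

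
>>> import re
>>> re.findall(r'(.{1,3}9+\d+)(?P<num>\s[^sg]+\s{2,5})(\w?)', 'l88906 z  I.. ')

[('l88906', ' z  ', 'I')]

With 3 capturing groups, `findall` returns a 3-tuple per match.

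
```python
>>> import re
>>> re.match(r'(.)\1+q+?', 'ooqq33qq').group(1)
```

'o'

`\1` has to match the exact text group 1 already captured.
`re.match` only tries the pattern at the start of the string.
The match spans [0:3] → 'ooq'.
Captured: group 1 = 'o'.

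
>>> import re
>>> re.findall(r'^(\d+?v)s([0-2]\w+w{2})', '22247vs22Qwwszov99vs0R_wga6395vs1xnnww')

[('22247v', '22Qwwszov99vs0R_wga6395vs1xnnww')]

Pattern: anchored at the start of the string; then one or more of a digit (lazy), then the literal 'v' (captured); then a literal 's'; then a character in [0-2], then one or more of a word character, then exactly 2 of the literal 'w' (captured).
`findall` packs the 2 group values into a tuple for every match.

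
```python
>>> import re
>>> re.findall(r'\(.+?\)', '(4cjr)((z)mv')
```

['(4cjr)', '((z)']

Scanning left to right: at [0:6] → '(4cjr)'; at [6:10] → '((z)'.
`findall` yields the raw match text (2 of them) because the pattern has no groups.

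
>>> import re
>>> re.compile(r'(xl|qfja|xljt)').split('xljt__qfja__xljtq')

['', 'xl', 'jt__', 'qfja', '__', 'xl', 'jtq']

Alternation isn't longest-match — the leftmost alternative that fits at this position is chosen.
Matches to split on: at [0:2] → 'xl'; at [6:10] → 'qfja'; at [12:14] → 'xl'.
Because the pattern has a capturing group, `split` also inserts each captured text between the pieces.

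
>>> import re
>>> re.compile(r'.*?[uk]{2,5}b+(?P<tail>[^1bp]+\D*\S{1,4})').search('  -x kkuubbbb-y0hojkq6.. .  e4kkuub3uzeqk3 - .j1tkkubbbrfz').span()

(0, 39)

The pattern matches zero or more of any character (lazy); then 2 to 5 of one of [uk], then one or more of the literal 'b'; then one or more of any character except [1bp], then zero or more of a non-digit, then 1 to 4 of a non-whitespace character (captured as 'tail').
`re.search` tries every starting position until one works.
The match spans [0:39] → '  -x kkuubbbb-y0hojkq6.. .  e4kkuub3uze'.
Captured: group 1 = '-y0hojkq6.. .  e4kkuub3uze'.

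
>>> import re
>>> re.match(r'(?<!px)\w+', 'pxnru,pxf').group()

`re.match` won't scan ahead — the pattern has to work from the very first character.
The match spans [0:5] → 'pxnru'.

'pxnru'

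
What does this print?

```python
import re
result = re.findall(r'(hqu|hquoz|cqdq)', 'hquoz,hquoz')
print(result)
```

['hqu', 'hqu']

Alternation tries branches left to right and keeps the first one that lets the overall match succeed at that position.
Matches: at [0:3] match 'hqu', group 1 = 'hqu'; at [6:9] match 'hqu', group 1 = 'hqu'.
Because there's exactly one group, `findall` drops the full match and keeps group 1 from each hit.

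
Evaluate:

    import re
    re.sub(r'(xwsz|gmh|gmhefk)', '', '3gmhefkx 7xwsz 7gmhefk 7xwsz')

'3efkx 7 7efk 7'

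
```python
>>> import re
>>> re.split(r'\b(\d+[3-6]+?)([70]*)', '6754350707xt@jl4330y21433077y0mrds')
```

Pattern: a word boundary (`\b`, zero-width); then one or more of a digit, then one or more of a character in [3-6] (lazy) (captured); then zero or more of one of [70] (captured).
Matches to split on: at [0:10] → '6754350707'.
With a capturing group present, the delimiter's captured portion is kept in the result list.

['', '675435', '0707', 'xt@jl4330y21433077y0mrds']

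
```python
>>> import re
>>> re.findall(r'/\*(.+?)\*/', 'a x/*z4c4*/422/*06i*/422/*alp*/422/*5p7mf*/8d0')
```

A `+?`/`*?`/`{m,n}?` starts at its minimum and grows only as far as needed for what follows to match.
Walking the string: at [3:11] match '/*z4c4*/', group 1 = 'z4c4'; at [14:21] match '/*06i*/', group 1 = '06i'; at [24:31] match '/*alp*/', group 1 = 'alp'; at [34:43] match '/*5p7mf*/', group 1 = '5p7mf'.
`findall` collects group 1 from each match (4 total).

['z4c4', '06i', 'alp', '5p7mf']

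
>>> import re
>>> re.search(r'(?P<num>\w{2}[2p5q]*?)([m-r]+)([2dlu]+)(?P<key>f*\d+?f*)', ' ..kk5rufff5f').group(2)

Pattern: exactly 2 of a word character, then zero or more of one of [2p5q] (lazy) (captured as 'num'); then one or more of a character in [m-r] (captured); then one or more of one of [2dlu] (captured); then zero or more of a literal 'f', then one or more of a digit (lazy), then zero or more of the literal 'f' (captured as 'key').
`search` walks the string left to right and returns the first match it finds.
The match spans [3:13] → 'kk5rufff5f'.
Captured: group 1 = 'kk5', group 2 = 'r', group 3 = 'u', group 4 = 'fff5f'.

'r'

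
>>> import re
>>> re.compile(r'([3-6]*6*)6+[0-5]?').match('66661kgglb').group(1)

Pattern: zero or more of a character in [3-6], then zero or more of the literal '6' (captured); then one or more of a literal '6', then optionally a character in [0-5].
`re.match` won't scan ahead — the pattern has to work from the very first character.
The match spans [0:5] → '66661'.
Captured: group 1 = '666'.

'666'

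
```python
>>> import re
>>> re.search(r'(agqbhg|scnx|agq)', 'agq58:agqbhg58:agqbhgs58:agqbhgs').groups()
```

The match spans [0:3] → 'agq'.
Captured: group 1 = 'agq'.

('agq',)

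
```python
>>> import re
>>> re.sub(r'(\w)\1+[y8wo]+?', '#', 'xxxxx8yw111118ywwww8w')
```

'#yw#y#w'

After group 1 captures some text, `\1` only succeeds where that same text appears again.
Every occurrence is swapped for '#'.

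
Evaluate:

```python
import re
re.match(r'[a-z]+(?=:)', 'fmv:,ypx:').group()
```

'fmv'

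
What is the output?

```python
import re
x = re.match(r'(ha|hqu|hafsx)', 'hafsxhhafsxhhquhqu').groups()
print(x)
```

('ha',)

The match spans [0:2] → 'ha'.
Captured: group 1 = 'ha'.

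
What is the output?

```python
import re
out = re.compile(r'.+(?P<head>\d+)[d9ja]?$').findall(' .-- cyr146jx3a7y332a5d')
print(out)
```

['5']

Pattern: one or more of any character; then one or more of a digit (captured as 'head'); then optionally one of [d9ja]; then anchored at the end.
Matches: at [0:23] match ' .-- cyr146jx3a7y332a5d', group 1 = '5'.
One capturing group, so `findall` returns just the captured substring from the one match — 1 in all.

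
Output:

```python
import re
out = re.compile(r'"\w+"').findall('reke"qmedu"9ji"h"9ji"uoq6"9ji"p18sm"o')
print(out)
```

['"qmedu"', '"h"', '"uoq6"', '"p18sm"']

Matches: at [4:11] → '"qmedu"'; at [14:17] → '"h"'; at [20:26] → '"uoq6"'; at [29:36] → '"p18sm"'.
No capturing groups, so `findall` returns the 4 full match strings.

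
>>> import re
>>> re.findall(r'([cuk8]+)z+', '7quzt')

['u']

Pattern: one or more of one of [cuk8] (captured); then one or more of a literal 'z'.
Matches: at [2:4] match 'uz', group 1 = 'u'.
With a single group, `findall` returns only what that group captured — 1 item.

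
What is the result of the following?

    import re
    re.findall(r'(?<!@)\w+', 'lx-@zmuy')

Because the assertion is negative and zero-width, positions next to the forbidden text are skipped.
With no groups in the pattern, `findall` gives back each whole match — 2 here.

['lx', 'muy']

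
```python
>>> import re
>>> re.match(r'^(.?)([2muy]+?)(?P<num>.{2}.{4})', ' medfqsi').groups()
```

(' ', 'm', 'edfqsi')

The pattern matches anchored at the start of the string; then optionally any character (captured); then one or more of one of [2muy] (lazy) (captured); then exactly 2 of any character, then exactly 4 of any character (captured as 'num').
With `match`, the pattern is implicitly anchored at the beginning.
The match spans [0:8] → ' medfqsi'.
Captured: group 1 = ' ', group 2 = 'm', group 3 = 'edfqsi'.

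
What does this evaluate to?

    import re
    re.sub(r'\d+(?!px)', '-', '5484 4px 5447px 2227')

`(?!…)`/`(?<!…)` only lets a position through if the neighbouring text does NOT match; no characters are consumed.
Matches: at [0:4] → '5484'; at [9:12] → '544'; at [16:20] → '2227'.
`sub` substitutes '-' at each match site.

'- 4px -7px -'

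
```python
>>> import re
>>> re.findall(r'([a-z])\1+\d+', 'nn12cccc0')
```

`\1` has to match the exact text group 1 already captured.
Scanning left to right: at [0:4] match 'nn12', group 1 = 'n'; at [4:9] match 'cccc0', group 1 = 'c'.
One capturing group, so `findall` returns just the captured substring from each match — 2 in all.

['n', 'c']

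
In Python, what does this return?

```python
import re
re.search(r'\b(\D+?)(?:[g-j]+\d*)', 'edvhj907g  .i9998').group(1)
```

'edv'

The pattern matches a word boundary (`\b`, zero-width); then one or more of a non-digit (lazy) (captured); then one or more of a character in [g-j], then zero or more of a digit (non-capturing group).
Unlike `match`, `search` isn't anchored — it looks for the pattern anywhere in the string.
The match spans [0:8] → 'edvhj907'.
Captured: group 1 = 'edv'.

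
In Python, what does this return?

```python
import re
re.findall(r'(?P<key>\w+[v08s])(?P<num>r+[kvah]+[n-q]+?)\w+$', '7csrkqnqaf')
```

The pattern matches one or more of a word character, then one of [v08s] (captured as 'key'); then one or more of the literal 'r', then one or more of one of [kvah], then one or more of a character in [n-q] (lazy) (captured as 'num'); then one or more of a word character; then anchored at the end.
Lazy quantifiers expand one character at a time until the remainder of the pattern can match.
Matches: at [0:10] match '7csrkqnqaf', groups = ('7cs', 'rkq').
Multiple groups make `findall` return tuples — one 2-tuple for the one match.

[('7cs', 'rkq')]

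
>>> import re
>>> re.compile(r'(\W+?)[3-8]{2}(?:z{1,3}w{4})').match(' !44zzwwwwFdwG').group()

' !44zzwwww'

Pattern: one or more of a non-word character (lazy) (captured); then exactly 2 of a character in [3-8]; then 1 to 3 of the literal 'z', then exactly 4 of the literal 'w' (non-capturing group).
`re.match` won't scan ahead — the pattern has to work from the very first character.
The match spans [0:10] → ' !44zzwwww'.
Captured: group 1 = ' !'.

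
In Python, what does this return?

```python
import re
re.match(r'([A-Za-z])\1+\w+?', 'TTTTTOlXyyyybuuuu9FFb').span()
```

(0, 6)

A backreference is literal: `\1` must see the identical characters the first group matched.
`match` is anchored at position 0; if the pattern doesn't fit there, it returns None.
The match spans [0:6] → 'TTTTTO'.
Captured: group 1 = 'T'.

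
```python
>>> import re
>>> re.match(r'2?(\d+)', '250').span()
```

(0, 3)

The pattern matches optionally a literal '2'; then one or more of a digit (captured).
With `match`, the pattern is implicitly anchored at the beginning.
The match spans [0:3] → '250'.
Captured: group 1 = '50'.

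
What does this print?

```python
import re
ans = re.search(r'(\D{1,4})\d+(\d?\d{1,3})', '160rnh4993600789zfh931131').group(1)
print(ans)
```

rnh

This matches 1 to 4 of a non-digit (captured); then one or more of a digit; then optionally a digit, then 1 to 3 of a digit (captured).
`re.search` scans for the first position where the pattern succeeds.
The match spans [3:16] → 'rnh4993600789'.
Captured: group 1 = 'rnh', group 2 = '9'.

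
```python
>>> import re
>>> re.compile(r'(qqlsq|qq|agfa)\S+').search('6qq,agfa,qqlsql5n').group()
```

The match spans [1:17] → 'qq,agfa,qqlsql5n'.

'qq,agfa,qqlsql5n'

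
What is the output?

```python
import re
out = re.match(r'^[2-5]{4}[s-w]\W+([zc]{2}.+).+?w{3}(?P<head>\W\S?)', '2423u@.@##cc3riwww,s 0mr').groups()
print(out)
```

('cc3r', ',s')

The match spans [0:20] → '2423u@.@##cc3riwww,s'.
Captured: group 1 = 'cc3r', group 2 = ',s'.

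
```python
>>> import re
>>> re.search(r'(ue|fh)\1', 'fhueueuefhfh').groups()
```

('ue',)

The match spans [2:6] → 'ueue'.
Captured: group 1 = 'ue'.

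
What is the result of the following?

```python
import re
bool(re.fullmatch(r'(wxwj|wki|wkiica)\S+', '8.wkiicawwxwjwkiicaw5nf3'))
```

False

`fullmatch` succeeds only if the pattern covers the string from start to end.
Here there's no way to consume every character, so the call returns None, and `bool(None)` is False.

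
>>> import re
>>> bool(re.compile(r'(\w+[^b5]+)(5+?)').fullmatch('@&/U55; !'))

The pattern matches one or more of a word character, then one or more of any character except [b5] (captured); then one or more of a literal '5' (lazy) (captured).
`re.fullmatch` is like wrapping the pattern in `^…$` (in single-line mode).
Here there's no way to consume every character, so the call returns None, and `bool(None)` is False.

False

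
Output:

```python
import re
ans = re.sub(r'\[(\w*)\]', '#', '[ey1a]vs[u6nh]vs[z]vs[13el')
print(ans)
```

Matches: at [0:6] → '[ey1a]'; at [8:14] → '[u6nh]'; at [16:19] → '[z]'.
Each match is replaced by '#'.

#vs#vs#vs[13el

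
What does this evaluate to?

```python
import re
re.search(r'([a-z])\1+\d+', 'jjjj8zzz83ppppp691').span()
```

After group 1 captures some text, `\1` only succeeds where that same text appears again.
`re.search` tries every starting position until one works.
The match spans [0:5] → 'jjjj8'.
Captured: group 1 = 'j'.

(0, 5)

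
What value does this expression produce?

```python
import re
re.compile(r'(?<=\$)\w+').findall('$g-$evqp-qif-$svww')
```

['g', 'evqp', 'svww']

The positive lookaround only admits positions where the adjacent text matches; those characters stay outside the span.
Walking the string: at [1:2] → 'g'; at [4:8] → 'evqp'; at [14:18] → 'svww'.
`findall` yields the raw match text (3 of them) because the pattern has no groups.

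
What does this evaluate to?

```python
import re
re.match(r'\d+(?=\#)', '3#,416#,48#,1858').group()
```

`match` is anchored at position 0; if the pattern doesn't fit there, it returns None.
The match spans [0:1] → '3'.

'3'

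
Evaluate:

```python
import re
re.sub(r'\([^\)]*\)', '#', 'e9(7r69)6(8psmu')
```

Matches: at [2:8] → '(7r69)'.
Every occurrence is swapped for '#'.

'e9#6(8psmu'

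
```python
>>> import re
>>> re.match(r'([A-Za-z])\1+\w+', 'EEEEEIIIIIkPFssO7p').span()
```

(0, 18)

`re.match` won't scan ahead — the pattern has to work from the very first character.
The match spans [0:18] → 'EEEEEIIIIIkPFssO7p'.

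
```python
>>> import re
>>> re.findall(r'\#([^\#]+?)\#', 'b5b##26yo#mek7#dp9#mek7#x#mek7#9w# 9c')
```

With a single group, `findall` returns only what that group captured — 4 items.

['26yo', 'dp9', 'x', '9w']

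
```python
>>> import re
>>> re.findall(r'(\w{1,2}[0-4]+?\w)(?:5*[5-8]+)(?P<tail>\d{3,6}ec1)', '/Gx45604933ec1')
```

With 2 capturing groups, `findall` returns a 2-tuple per match.

[('Gx45', '04933ec1')]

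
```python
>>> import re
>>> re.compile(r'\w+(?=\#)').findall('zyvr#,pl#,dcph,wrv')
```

['zyvr', 'pl']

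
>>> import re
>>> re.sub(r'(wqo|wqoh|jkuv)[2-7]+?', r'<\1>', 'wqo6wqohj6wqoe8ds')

Each match is replaced using the text its own group 1 captured.

'<wqo>wqohj6wqoe8ds'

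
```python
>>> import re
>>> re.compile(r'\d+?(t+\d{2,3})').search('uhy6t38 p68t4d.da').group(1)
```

't38'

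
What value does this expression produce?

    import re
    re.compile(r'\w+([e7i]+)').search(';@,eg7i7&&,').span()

(3, 8)

Pattern: one or more of a word character; then one or more of one of [e7i] (captured).
`re.search` tries every starting position until one works.
The match spans [3:8] → 'eg7i7'.
Captured: group 1 = '7'.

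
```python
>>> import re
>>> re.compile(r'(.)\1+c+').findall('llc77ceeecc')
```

The backreference `\1` re-matches whatever the first group consumed, character for character.
With a single group, `findall` returns only what that group captured — 3 items.

['l', '7', 'e']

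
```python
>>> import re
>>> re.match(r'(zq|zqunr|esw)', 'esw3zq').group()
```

`re.match` only tries the pattern at the start of the string.
The match spans [0:3] → 'esw'.

'esw'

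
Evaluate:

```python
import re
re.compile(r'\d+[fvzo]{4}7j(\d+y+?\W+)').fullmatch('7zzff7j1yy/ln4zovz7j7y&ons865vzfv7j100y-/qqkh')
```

None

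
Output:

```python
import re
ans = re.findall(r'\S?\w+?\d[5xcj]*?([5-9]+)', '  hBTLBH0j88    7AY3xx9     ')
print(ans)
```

['88', '9']

Lazy quantifiers expand one character at a time until the remainder of the pattern can match.
One capturing group, so `findall` returns just the captured substring from each match — 2 in all.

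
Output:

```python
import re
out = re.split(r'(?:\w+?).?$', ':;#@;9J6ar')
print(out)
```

[':;#@;', '']

This matches one or more of a word character (lazy) (non-capturing group); then optionally any character; then anchored at the end.
The string is cut at each match, leaving 2 pieces.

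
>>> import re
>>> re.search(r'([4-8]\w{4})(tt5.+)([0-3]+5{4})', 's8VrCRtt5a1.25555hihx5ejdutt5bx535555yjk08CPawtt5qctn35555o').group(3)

'35555'

The match spans [1:58] → '8VrCRtt5a1.25555hihx5ejdutt5bx535555yjk08CPawtt5qctn35555'.
Captured: group 1 = '8VrCR', group 2 = 'tt5a1.25555hihx5ejdutt5bx535555yjk08CPawtt5qctn', group 3 = '35555'.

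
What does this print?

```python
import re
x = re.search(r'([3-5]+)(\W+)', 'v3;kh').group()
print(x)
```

3;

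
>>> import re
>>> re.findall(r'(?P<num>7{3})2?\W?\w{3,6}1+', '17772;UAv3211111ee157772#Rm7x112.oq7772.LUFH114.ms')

['777', '777', '777']

This matches exactly 3 of a literal '7' (captured as 'num'); then optionally a literal '2', then optionally a non-word character; then 3 to 6 of a word character, then one or more of the literal '1'.
Scanning left to right: at [1:16] match '7772;UAv3211111', group 1 = '777'; at [20:31] match '7772#Rm7x11', group 1 = '777'; at [35:46] match '7772.LUFH11', group 1 = '777'.
With a single group, `findall` returns only what that group captured — 3 items.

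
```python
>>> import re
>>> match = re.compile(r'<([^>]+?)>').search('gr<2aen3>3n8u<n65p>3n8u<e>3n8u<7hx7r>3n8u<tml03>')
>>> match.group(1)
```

'2aen3'

`re.search` scans for the first position where the pattern succeeds.
The match spans [2:9] → '<2aen3>'.
Captured: group 1 = '2aen3'.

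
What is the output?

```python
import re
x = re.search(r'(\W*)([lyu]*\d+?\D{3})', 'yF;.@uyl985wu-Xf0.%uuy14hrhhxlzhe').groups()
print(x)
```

This matches zero or more of a non-word character (captured); then zero or more of one of [lyu], then one or more of a digit (lazy), then exactly 3 of a non-digit (captured).
`re.search` tries every starting position until one works.
The match spans [2:14] → ';.@uyl985wu-'.
Captured: group 1 = ';.@', group 2 = 'uyl985wu-'.

(';.@', 'uyl985wu-')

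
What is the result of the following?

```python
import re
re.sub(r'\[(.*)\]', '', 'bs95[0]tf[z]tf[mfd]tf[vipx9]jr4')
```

Matches: at [4:28] → '[0]tf[z]tf[mfd]tf[vipx9]'.
`sub` substitutes '' at each match site.

'bs95jr4'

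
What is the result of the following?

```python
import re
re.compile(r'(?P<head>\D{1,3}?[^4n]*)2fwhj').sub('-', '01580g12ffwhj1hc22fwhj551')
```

'01580-551'

The pattern matches 1 to 3 of a non-digit (lazy), then zero or more of any character except [4n] (captured as 'head'); then the literal '2f', then the literal 'whj'.
Matches: at [5:22] → 'g12ffwhj1hc22fwhj'.
Every occurrence is swapped for '-'.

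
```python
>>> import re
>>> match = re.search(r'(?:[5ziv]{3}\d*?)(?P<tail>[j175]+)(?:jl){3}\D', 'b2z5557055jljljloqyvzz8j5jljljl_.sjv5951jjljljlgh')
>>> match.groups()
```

('55',)

The match spans [2:17] → 'z5557055jljljlo'.
Captured: group 1 = '55'.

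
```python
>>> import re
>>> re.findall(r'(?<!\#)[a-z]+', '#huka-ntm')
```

['uka', 'ntm']

`(?!…)`/`(?<!…)` only lets a position through if the neighbouring text does NOT match; no characters are consumed.
`findall` yields the raw match text (2 of them) because the pattern has no groups.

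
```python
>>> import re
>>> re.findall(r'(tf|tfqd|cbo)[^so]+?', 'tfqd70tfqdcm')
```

The regex engine tests alternatives in the order written; an earlier branch that matches wins even if a later one would match more.
Matches: at [0:3] match 'tfq', group 1 = 'tf'; at [6:9] match 'tfq', group 1 = 'tf'.
One capturing group, so `findall` returns just the captured substring from each match — 2 in all.

['tf', 'tf']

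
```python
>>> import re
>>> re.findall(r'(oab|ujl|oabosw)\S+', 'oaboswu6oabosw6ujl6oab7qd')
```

The regex engine tests alternatives in the order written; an earlier branch that matches wins even if a later one would match more.
With a single group, `findall` returns only what that group captured — 1 item.

['oab']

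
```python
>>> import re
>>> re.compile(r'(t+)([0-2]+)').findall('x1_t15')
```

`findall` packs the 2 group values into a tuple for every match.

[('t', '1')]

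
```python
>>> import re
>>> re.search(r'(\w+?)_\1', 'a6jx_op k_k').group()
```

After group 1 captures some text, `\1` only succeeds where that same text appears again.
`re.search` scans for the first position where the pattern succeeds.
The match spans [8:11] → 'k_k'.
Captured: group 1 = 'k'.

'k_k'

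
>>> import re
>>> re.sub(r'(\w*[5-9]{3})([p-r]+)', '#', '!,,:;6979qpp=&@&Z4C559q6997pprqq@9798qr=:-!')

Pattern: zero or more of a word character, then exactly 3 of a character in [5-9] (captured); then one or more of a character in [p-r] (captured).
Matches: at [5:12] → '6979qpp'; at [16:32] → 'Z4C559q6997pprqq'; at [33:39] → '9798qr'.
Every occurrence is swapped for '#'.

'!,,:;#=&@&#@#=:-!'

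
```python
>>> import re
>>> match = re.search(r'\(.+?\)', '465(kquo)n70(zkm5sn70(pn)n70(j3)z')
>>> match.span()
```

(3, 9)

Because the quantifier is non-greedy, it stops expanding at the earliest point where the rest of the pattern can succeed.
The match spans [3:9] → '(kquo)'.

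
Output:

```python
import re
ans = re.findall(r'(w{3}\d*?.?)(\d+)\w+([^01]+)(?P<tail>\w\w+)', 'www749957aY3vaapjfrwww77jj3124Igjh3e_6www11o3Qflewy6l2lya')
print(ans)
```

A `+?`/`*?`/`{m,n}?` starts at its minimum and grows only as far as needed for what follows to match.
Multiple groups make `findall` return tuples — one 4-tuple for the one match.

[('www7', '49957', 'l', 'ya')]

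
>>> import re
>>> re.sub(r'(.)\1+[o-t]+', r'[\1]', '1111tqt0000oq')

'[1][0]'

The backreference `\1` re-matches whatever the first group consumed, character for character.
Matches: at [0:7] → '1111tqt'; at [7:13] → '0000oq'.
Each match is replaced using the text its own group 1 captured.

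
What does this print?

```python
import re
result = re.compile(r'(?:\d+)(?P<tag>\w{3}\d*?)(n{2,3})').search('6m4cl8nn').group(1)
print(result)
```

cl8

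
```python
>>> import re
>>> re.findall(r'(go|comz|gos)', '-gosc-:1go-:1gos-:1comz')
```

`|` is ordered: at each position the engine commits to the first alternative that works.
Matches: at [1:3] match 'go', group 1 = 'go'; at [8:10] match 'go', group 1 = 'go'; at [13:15] match 'go', group 1 = 'go'; at [19:23] match 'comz', group 1 = 'comz'.
Because there's exactly one group, `findall` drops the full match and keeps group 1 from each hit.

['go', 'go', 'go', 'comz']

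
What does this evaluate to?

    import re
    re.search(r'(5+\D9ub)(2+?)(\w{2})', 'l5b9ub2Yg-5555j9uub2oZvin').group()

'5b9ub2Yg'

The pattern matches one or more of a literal '5', then a non-digit, then the literal '9ub' (captured); then one or more of a literal '2' (lazy) (captured); then exactly 2 of a word character (captured).
Unlike `match`, `search` isn't anchored — it looks for the pattern anywhere in the string.
The match spans [1:9] → '5b9ub2Yg'.
Captured: group 1 = '5b9ub', group 2 = '2', group 3 = 'Yg'.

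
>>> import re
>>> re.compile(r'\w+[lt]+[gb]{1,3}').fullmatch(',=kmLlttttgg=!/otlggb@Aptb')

This matches one or more of a word character; then one or more of one of [lt], then 1 to 3 of one of [gb].
`fullmatch` succeeds only if the pattern covers the string from start to end.
Here there's no way to consume every character, so the call returns None.

None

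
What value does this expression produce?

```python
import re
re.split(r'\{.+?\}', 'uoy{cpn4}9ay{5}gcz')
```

['uoy', '9ay', 'gcz']

`split` removes every match and returns the 3 fragments in between.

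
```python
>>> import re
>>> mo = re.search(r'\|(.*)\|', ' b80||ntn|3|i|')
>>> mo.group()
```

'||ntn|3|i|'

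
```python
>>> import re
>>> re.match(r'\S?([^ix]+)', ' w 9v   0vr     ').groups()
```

(' w 9v   0vr     ',)

The match spans [0:16] → ' w 9v   0vr     '.
Captured: group 1 = ' w 9v   0vr     '.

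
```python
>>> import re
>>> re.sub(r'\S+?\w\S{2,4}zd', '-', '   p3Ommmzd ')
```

Pattern: one or more of a non-whitespace character (lazy); then a word character, then 2 to 4 of a non-whitespace character, then the literal 'zd'.
Matches: at [3:11] → 'p3Ommmzd'.
`sub` substitutes '-' at each match site.

'   - '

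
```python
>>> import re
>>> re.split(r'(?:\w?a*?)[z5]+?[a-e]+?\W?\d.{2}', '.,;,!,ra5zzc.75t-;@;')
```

Splitting on the pattern gives 2 pieces.

['.,;,!,', '-;@;']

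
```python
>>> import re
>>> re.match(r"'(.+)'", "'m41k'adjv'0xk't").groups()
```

("m41k'adjv'0xk",)

The match spans [0:15] → "'m41k'adjv'0xk'".
Captured: group 1 = "m41k'adjv'0xk".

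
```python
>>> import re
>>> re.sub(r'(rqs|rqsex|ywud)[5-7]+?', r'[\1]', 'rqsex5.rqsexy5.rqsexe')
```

The replacement refers to a captured group, so each match is rewritten using its own captured text.

'[rqsex].rqsexy5.rqsexe'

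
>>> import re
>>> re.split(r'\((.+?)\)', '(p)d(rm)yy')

['', 'p', 'd', 'rm', 'yy']

A `+?`/`*?`/`{m,n}?` starts at its minimum and grows only as far as needed for what follows to match.
`re.split` interleaves the captured-group text with the surrounding fragments.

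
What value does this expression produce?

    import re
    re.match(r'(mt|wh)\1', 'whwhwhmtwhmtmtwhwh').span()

`re.match` won't scan ahead — the pattern has to work from the very first character.
The match spans [0:4] → 'whwh'.

(0, 4)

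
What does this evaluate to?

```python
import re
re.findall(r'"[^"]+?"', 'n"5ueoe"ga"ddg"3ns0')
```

No capturing groups, so `findall` returns the 2 full match strings.

['"5ueoe"', '"ddg"']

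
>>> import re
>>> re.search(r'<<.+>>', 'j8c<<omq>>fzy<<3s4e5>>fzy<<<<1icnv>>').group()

'<<omq>>fzy<<3s4e5>>fzy<<<<1icnv>>'

Unlike `match`, `search` isn't anchored — it looks for the pattern anywhere in the string.
The match spans [3:36] → '<<omq>>fzy<<3s4e5>>fzy<<<<1icnv>>'.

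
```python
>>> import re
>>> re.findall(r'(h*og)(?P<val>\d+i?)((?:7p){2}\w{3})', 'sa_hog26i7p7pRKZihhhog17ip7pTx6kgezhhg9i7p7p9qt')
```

The pattern matches zero or more of a literal 'h', then the literal 'og' (captured); then one or more of a digit, then optionally the literal 'i' (captured as 'val'); then the literal '7p' repeated 2 times, then exactly 3 of a word character (captured).
`findall` packs the 3 group values into a tuple for every match.

[('hog', '26i', '7p7pRKZ')]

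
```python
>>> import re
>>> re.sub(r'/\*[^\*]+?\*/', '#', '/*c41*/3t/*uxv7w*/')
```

Matches: at [0:7] → '/*c41*/'; at [9:18] → '/*uxv7w*/'.
`sub` substitutes '#' at each match site.

'#3t#'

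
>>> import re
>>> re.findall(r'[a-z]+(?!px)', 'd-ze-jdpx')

['d', 'ze', 'jdpx']

Because the assertion is negative and zero-width, positions next to the forbidden text are skipped.
Matches: at [0:1] → 'd'; at [2:4] → 'ze'; at [5:9] → 'jdpx'.
`findall` yields the raw match text (3 of them) because the pattern has no groups.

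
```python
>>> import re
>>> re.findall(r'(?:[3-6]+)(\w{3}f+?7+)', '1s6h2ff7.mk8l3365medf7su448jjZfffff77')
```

['h2ff7', 'medf7']

The pattern matches one or more of a character in [3-6] (non-capturing group); then exactly 3 of a word character, then one or more of the literal 'f' (lazy), then one or more of the literal '7' (captured).
Because there's exactly one group, `findall` drops the full match and keeps group 1 from each hit.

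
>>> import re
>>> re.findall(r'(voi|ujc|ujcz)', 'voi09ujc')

['voi', 'ujc']

Matches: at [0:3] match 'voi', group 1 = 'voi'; at [5:8] match 'ujc', group 1 = 'ujc'.
With a single group, `findall` returns only what that group captured — 2 items.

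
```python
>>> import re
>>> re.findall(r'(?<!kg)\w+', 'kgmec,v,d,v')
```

The negative lookahead/lookbehind blocks any match where the forbidden context is present.
`findall` yields the raw match text (4 of them) because the pattern has no groups.

['kgmec', 'v', 'd', 'v']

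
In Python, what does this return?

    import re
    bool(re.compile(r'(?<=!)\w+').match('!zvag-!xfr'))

Lookahead/lookbehind check context without consuming it, so the matched span excludes the asserted characters.
`re.match` only tries the pattern at the start of the string.
Here the pattern fails at index 0, so the call returns None, and `bool(None)` is False.

False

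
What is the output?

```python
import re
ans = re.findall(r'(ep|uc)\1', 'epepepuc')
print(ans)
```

['ep']

`\1` has to match the exact text group 1 already captured.
Matches: at [0:4] match 'epep', group 1 = 'ep'.
`findall` collects group 1 from the one match (1 total).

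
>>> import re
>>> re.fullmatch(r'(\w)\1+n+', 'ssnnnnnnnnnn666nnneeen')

None

The backreference `\1` re-matches whatever the first group consumed, character for character.
`re.fullmatch` requires the pattern to consume the entire string.
Here the pattern can't cover the whole string, so the call returns None.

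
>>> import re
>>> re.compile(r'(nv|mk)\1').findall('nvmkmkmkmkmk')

After group 1 captures some text, `\1` only succeeds where that same text appears again.
Walking the string: at [2:6] match 'mkmk', group 1 = 'mk'; at [6:10] match 'mkmk', group 1 = 'mk'.
Because there's exactly one group, `findall` drops the full match and keeps group 1 from each hit.

['mk', 'mk']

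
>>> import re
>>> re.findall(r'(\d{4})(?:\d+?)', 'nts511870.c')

['5118']

Pattern: exactly 4 of a digit (captured); then one or more of a digit (lazy) (non-capturing group).
Walking the string: at [3:8] match '51187', group 1 = '5118'.
One capturing group, so `findall` returns just the captured substring from the one match — 1 in all.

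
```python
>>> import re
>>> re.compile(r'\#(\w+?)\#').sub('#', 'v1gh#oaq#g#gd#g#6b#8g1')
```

'v1gh#g#g#8g1'

Matches: at [4:9] → '#oaq#'; at [10:14] → '#gd#'; at [15:19] → '#6b#'.
Every occurrence is swapped for '#'.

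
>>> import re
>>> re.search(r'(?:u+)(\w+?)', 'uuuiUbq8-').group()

This matches one or more of a literal 'u' (non-capturing group); then one or more of a word character (lazy) (captured).
Unlike `match`, `search` isn't anchored — it looks for the pattern anywhere in the string.
The match spans [0:4] → 'uuui'.
Captured: group 1 = 'i'.

'uuui'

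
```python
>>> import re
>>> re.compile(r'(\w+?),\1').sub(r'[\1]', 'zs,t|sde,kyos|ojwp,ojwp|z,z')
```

A backreference is literal: `\1` must see the identical characters the first group matched.
Matches: at [14:23] → 'ojwp,ojwp'; at [24:27] → 'z,z'.
Each match is replaced using the text its own group 1 captured.

'zs,t|sde,kyos|[ojwp]|[z]'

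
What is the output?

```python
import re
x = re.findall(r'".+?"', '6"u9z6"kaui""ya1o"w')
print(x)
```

['"u9z6"', '""ya1o"']

The `?` after the quantifier makes it lazy — it takes as little as possible before letting the rest of the pattern try.
Scanning left to right: at [1:7] → '"u9z6"'; at [11:18] → '""ya1o"'.
With no groups in the pattern, `findall` gives back each whole match — 2 here.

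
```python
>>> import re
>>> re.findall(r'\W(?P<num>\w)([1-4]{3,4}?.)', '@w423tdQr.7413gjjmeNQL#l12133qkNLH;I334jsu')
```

This matches a non-word character; then a word character (captured as 'num'); then 3 to 4 of a character in [1-4] (lazy), then any character (captured).
With the lazy modifier that quantifier settles for the fewest repetitions that let the rest of the pattern succeed (the atoms after it are unaffected and can still be greedy).
Scanning left to right: at [0:6] match '@w423t', groups = ('w', '423t'); at [9:15] match '.7413g', groups = ('7', '413g'); at [22:28] match '#l1213', groups = ('l', '1213'); at [34:40] match ';I334j', groups = ('I', '334j').
`findall` packs the 2 group values into a tuple for every match.

[('w', '423t'), ('7', '413g'), ('l', '1213'), ('I', '334j')]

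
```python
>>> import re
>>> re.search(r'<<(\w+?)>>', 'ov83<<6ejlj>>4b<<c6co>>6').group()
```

'<<6ejlj>>'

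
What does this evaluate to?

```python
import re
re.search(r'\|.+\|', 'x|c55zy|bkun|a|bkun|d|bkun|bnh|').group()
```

`search` walks the string left to right and returns the first match it finds.
The match spans [1:31] → '|c55zy|bkun|a|bkun|d|bkun|bnh|'.

'|c55zy|bkun|a|bkun|d|bkun|bnh|'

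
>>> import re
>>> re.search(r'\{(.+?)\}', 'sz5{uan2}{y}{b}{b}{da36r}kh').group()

The `?` after the quantifier makes it lazy — it takes as little as possible before letting the rest of the pattern try.
`re.search` tries every starting position until one works.
The match spans [3:9] → '{uan2}'.
Captured: group 1 = 'uan2'.

'{uan2}'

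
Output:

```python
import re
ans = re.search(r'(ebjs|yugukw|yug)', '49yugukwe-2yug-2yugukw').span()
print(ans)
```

Alternation isn't longest-match — the leftmost alternative that fits at this position is chosen.
`re.search` scans for the first position where the pattern succeeds.
The match spans [2:8] → 'yugukw'.
Captured: group 1 = 'yugukw'.

(2, 8)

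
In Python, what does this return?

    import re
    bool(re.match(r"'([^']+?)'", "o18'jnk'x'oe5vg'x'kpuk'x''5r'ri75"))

False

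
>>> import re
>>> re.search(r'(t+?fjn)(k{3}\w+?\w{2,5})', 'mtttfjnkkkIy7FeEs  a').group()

'tttfjnkkkIy7FeE'

Pattern: one or more of a literal 't' (lazy), then the literal 'fjn' (captured); then exactly 3 of a literal 'k', then one or more of a word character (lazy), then 2 to 5 of a word character (captured).
A `+?`/`*?`/`{m,n}?` starts at its minimum and grows only as far as needed for what follows to match.
`search` walks the string left to right and returns the first match it finds.
The match spans [1:16] → 'tttfjnkkkIy7FeE'.
Captured: group 1 = 'tttfjn', group 2 = 'kkkIy7FeE'.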